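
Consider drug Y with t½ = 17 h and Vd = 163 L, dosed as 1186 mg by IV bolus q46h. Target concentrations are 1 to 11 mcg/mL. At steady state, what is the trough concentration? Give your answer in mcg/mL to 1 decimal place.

1.3 mcg/mL

k = ln2/t½ = ln2/17 ≈ 0.040773 h⁻¹; fraction remaining f = e^(−kτ) = e^(−0.040773×46) ≈ 0.1533.
Accumulation ratio R = 1/(1 − f) ≈ 1/0.8467 ≈ 1.1811.
Single-dose peak C₀ = D/Vd = 1186/163 ≈ 7.276 mcg/mL.
Cmax,ss = C₀/(1 − f) ≈ 7.276/0.8467 ≈ 8.593 mcg/mL.
One interval later, Cmin,ss = Cmax,ss·e^(−kτ) ≈ 8.593 × 0.1533 ≈ 1.317 mcg/mL.
Trough 1.3 mcg/mL vs MEC 1 mcg/mL: adequate.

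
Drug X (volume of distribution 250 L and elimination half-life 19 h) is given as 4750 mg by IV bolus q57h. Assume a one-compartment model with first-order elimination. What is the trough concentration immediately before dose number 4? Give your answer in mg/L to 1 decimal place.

f = (1/2)^(τ/t½) = (1/2)^(57/19) ≈ 0.1250.
C₀ = D/Vd = 4750/250 ≈ 19.000 mg/L.
Before the 4th dose, 3 doses have been given. Superposition: Cmin = C₀·(f + f² + … + f^3).
≈ 19.000 × (0.1250 + 0.0156 + 0.0020) ≈ 19.000 × 0.1426 ≈ 2.709 mg/L.

2.7 mg/L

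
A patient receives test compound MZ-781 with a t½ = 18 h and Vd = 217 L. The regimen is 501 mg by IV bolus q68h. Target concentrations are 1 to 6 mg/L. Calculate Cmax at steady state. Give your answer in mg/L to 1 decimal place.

k = ln2/t½ = ln2/18 ≈ 0.038508 h⁻¹; fraction remaining f = e^(−kτ) = e^(−0.038508×68) ≈ 0.0729.
At steady state, accumulation factor R = 1/(1 − e^(−kτ)) ≈ 1.0786.
Single-dose peak C₀ = D/Vd = 501/217 ≈ 2.309 mg/L.
Steady-state peak Cmax,ss = C₀·R ≈ 2.309 × 1.0786 ≈ 2.490 mg/L.
Peak 2.5 mg/L vs MTC 6 mg/L: below toxic threshold.

2.5 mg/L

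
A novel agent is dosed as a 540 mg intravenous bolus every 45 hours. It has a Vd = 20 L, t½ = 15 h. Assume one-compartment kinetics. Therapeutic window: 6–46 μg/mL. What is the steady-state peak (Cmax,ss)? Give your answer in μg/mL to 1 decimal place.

τ = 45 h = 3 half-lives, so f = (1/2)^3 = 0.125.
Accumulation ratio R = 1/(1 − f) = 1/0.875 = 8/7.
Single-dose peak C₀ = D/Vd = 540/20 = 27 μg/mL.
Steady-state peak Cmax,ss = C₀·R = 27 × 8/7 ≈ 30.857 μg/mL.
Peak 30.9 μg/mL vs MTC 46 μg/mL: below toxic threshold.

30.9 μg/mL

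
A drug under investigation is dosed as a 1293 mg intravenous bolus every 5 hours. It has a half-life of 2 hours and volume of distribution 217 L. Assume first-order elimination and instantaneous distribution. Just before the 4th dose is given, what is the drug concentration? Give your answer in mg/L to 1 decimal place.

1.3 mg/L

f = (1/2)^(τ/t½) = (1/2)^(5/2) ≈ 0.1768.
C₀ = D/Vd = 1293/217 ≈ 5.959 mg/L.
Before the 4th dose, 3 doses have been given. Superposition: Cmin = C₀·(f + f² + … + f^3).
≈ 5.959 × (0.1768 + 0.0313 + 0.0055) ≈ 5.959 × 0.2136 ≈ 1.273 mg/L.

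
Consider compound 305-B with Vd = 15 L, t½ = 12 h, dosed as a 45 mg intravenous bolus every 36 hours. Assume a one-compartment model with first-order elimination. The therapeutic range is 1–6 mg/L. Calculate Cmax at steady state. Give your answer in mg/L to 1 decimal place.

3.4 mg/L

τ = 36 h = 3 half-lives, so f = (1/2)^3 = 0.125.
At steady state, R = 1/(1 − 0.125) = 8/7.
Single-dose peak C₀ = D/Vd = 45/15 = 3 mg/L.
Steady-state peak Cmax,ss = C₀·R = 3 × 8/7 ≈ 3.429 mg/L.
Peak 3.4 mg/L vs MTC 6 mg/L: below toxic threshold.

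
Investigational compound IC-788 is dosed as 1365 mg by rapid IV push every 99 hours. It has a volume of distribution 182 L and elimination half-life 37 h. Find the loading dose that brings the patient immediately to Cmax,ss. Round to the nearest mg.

f = (1/2)^(99/37) ≈ 0.156510; accumulation ratio R = 1/(1−f) ≈ 1.18555.
Loading dose to hit Cmax,ss on first dose: D_load = D_maint·R ≈ 1365 × 1.18555 ≈ 1618.28 mg.

1618 mg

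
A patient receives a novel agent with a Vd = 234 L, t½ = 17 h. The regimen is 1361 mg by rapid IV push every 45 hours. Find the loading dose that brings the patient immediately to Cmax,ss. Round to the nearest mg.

1620 mg

f = (1/2)^(45/17) ≈ 0.159645; accumulation ratio R = 1/(1−f) ≈ 1.18997.
Loading dose to hit Cmax,ss on first dose: D_load = D_maint·R ≈ 1361 × 1.18997 ≈ 1619.55 mg.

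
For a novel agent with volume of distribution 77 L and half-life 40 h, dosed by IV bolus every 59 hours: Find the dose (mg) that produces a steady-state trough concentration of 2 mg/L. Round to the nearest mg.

τ/t½ = 59/40 ≈ 1.475, so f = (1/2)^(59/40) ≈ 0.359733.
Cmin,ss = (D/Vd)·f/(1−f), so D = Cmin,ss·Vd·(1−f)/f.
D = 2 × 77 × (1−f)/f ≈ 2 × 77 × 1.77984 ≈ 274.10 mg.

274 mg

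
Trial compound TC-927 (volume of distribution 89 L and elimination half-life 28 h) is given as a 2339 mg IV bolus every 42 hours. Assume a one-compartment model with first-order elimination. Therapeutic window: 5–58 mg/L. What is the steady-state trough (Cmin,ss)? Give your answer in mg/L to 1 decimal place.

14.4 mg/L

k = ln2/t½ = ln2/28 ≈ 0.024755 h⁻¹; fraction remaining f = e^(−kτ) = e^(−0.024755×42) ≈ 0.3536.
At steady state, accumulation factor R = 1/(1 − e^(−kτ)) ≈ 1.5470.
Single-dose peak C₀ = D/Vd = 2339/89 ≈ 26.281 mg/L.
Cmax,ss = C₀/(1 − f) ≈ 26.281/0.6464 ≈ 40.657 mg/L.
Steady-state trough Cmin,ss = Cmax,ss·f ≈ 40.657 × 0.3536 ≈ 14.376 mg/L.
Trough 14.4 mg/L vs MEC 5 mg/L: adequate.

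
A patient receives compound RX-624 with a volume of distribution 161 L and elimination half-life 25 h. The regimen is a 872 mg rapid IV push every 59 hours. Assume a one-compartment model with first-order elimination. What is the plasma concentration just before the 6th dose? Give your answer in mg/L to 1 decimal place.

1.3 mg/L

f = (1/2)^(τ/t½) = (1/2)^(59/25) ≈ 0.1948.
C₀ = D/Vd = 872/161 ≈ 5.416 mg/L.
Before the 6th dose, 5 doses have been given. Superposition: Cmin = C₀·(f + f² + … + f^5).
≈ 5.416 × (0.1948 + 0.0379 + 0.0074 + 0.0014 + 0.0003) ≈ 5.416 × 0.2418 ≈ 1.310 mg/L.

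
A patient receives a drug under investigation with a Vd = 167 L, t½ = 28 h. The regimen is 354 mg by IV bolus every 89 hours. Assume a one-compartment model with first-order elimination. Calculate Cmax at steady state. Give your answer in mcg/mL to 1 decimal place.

2.4 mcg/mL

Over one 89-h interval, 89/28 ≈ 3.1786 half-lives elapse, leaving f ≈ 0.1104 of each dose.
Accumulation ratio R = 1/(1 − f) ≈ 1/0.8896 ≈ 1.1241.
Single-dose peak C₀ = D/Vd = 354/167 ≈ 2.120 mcg/mL.
Cmax,ss = C₀/(1 − f) ≈ 2.120/0.8896 ≈ 2.383 mcg/mL.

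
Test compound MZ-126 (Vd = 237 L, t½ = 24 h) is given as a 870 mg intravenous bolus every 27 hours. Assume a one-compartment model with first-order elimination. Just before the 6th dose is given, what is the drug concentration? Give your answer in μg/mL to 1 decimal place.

3.0 μg/mL

f = (1/2)^(τ/t½) = (1/2)^(27/24) ≈ 0.4585.
C₀ = D/Vd = 870/237 ≈ 3.671 μg/mL.
Before the 6th dose, 5 doses have been given. Superposition: Cmin = C₀·(f + f² + … + f^5).
≈ 3.671 × (0.4585 + 0.2102 + 0.0964 + 0.0442 + 0.0203) ≈ 3.671 × 0.8296 ≈ 3.045 μg/mL.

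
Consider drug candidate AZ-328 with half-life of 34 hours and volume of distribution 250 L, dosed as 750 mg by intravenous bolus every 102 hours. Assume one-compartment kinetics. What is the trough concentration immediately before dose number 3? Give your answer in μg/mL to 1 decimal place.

0.4 μg/mL

f = (1/2)^(τ/t½) = (1/2)^(102/34) ≈ 0.1250.
C₀ = D/Vd = 750/250 ≈ 3.000 μg/mL.
Before the 3rd dose, 2 doses have been given. Superposition: Cmin = C₀·(f + f²).
≈ 3.000 × (0.1250 + 0.0156) ≈ 3.000 × 0.1406 ≈ 0.422 μg/mL.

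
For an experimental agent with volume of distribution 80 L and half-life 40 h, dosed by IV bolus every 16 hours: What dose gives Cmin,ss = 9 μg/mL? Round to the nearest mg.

τ/t½ = 16/40 ≈ 0.4, so f = (1/2)^(16/40) ≈ 0.757858.
Cmin,ss = (D/Vd)·f/(1−f), so D = Cmin,ss·Vd·(1−f)/f.
D = 9 × 80 × (1−f)/f ≈ 9 × 80 × 0.31951 ≈ 230.05 mg.

230 mg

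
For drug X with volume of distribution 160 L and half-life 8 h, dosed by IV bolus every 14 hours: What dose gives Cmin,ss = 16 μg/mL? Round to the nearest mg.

6051 mg

τ/t½ = 14/8 ≈ 1.75, so f = (1/2)^(14/8) ≈ 0.297302.
Cmin,ss = (D/Vd)·f/(1−f), so D = Cmin,ss·Vd·(1−f)/f.
D = 16 × 160 × (1−f)/f ≈ 16 × 160 × 2.36358 ≈ 6050.76 mg.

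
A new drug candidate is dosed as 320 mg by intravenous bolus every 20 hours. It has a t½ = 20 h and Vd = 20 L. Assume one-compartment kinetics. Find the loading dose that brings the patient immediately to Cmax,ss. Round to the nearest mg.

f = (1/2)^(20/20) ≈ 0.500000; accumulation ratio R = 1/(1−f) ≈ 2.00000.
Loading dose to hit Cmax,ss on first dose: D_load = D_maint·R ≈ 320 × 2.00000 ≈ 640.00 mg.

640 mg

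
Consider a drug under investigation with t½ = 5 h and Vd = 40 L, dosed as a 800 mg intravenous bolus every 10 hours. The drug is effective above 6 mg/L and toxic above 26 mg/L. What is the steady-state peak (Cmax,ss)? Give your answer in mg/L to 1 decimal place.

26.7 mg/L

The dosing interval is 2 half-lives, so f = 2^(−2) = 0.25.
Accumulation ratio R = 1/(1 − f) = 1/0.75 = 4/3.
Single-dose peak C₀ = D/Vd = 800/40 = 20 mg/L.
Steady-state peak Cmax,ss = C₀·R = 20 × 4/3 ≈ 26.667 mg/L.
Peak 26.7 mg/L vs MTC 26 mg/L: exceeds toxic threshold.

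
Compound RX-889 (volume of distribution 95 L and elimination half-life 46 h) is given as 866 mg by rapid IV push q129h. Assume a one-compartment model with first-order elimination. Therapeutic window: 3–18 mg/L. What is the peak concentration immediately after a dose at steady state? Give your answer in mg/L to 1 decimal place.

Over one 129-h interval, 129/46 ≈ 2.8043 half-lives elapse, leaving f ≈ 0.1432 of each dose.
Accumulation ratio R = 1/(1 − f) ≈ 1/0.8568 ≈ 1.1671.
Each bolus raises the concentration by D/Vd = 866/95 ≈ 9.116 mg/L.
Cmax,ss = C₀/(1 − f) ≈ 9.116/0.8568 ≈ 10.640 mg/L.
Peak 10.6 mg/L vs MTC 18 mg/L: below toxic threshold.

10.6 mg/L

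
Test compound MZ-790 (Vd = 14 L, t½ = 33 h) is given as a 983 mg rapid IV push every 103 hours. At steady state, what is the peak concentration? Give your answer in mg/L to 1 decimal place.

k = ln2/t½ = ln2/33 ≈ 0.021004 h⁻¹; fraction remaining f = e^(−kτ) = e^(−0.021004×103) ≈ 0.1149.
Accumulation ratio R = 1/(1 − f) ≈ 1/0.8851 ≈ 1.1298.
Each bolus raises the concentration by D/Vd = 983/14 ≈ 70.214 mg/L.
Steady-state peak Cmax,ss = C₀·R ≈ 70.214 × 1.1298 ≈ 79.328 mg/L.

79.3 mg/L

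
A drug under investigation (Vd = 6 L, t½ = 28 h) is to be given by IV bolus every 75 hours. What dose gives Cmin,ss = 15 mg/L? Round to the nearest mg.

486 mg

τ/t½ = 75/28 ≈ 2.6786, so f = (1/2)^(75/28) ≈ 0.156196.
Cmin,ss = (D/Vd)·f/(1−f), so D = Cmin,ss·Vd·(1−f)/f.
D = 15 × 6 × (1−f)/f ≈ 15 × 6 × 5.40221 ≈ 486.20 mg.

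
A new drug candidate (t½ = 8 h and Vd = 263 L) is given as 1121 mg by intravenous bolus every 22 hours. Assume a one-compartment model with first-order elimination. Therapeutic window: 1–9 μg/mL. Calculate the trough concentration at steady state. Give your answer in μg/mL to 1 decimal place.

0.7 μg/mL

τ/t½ = 22/8 ≈ 2.75, so fraction remaining f = (1/2)^(22/8) ≈ 0.1487.
At steady state, accumulation factor R = 1/(1 − e^(−kτ)) ≈ 1.1747.
Each bolus raises the concentration by D/Vd = 1121/263 ≈ 4.262 μg/mL.
Cmax,ss = C₀/(1 − f) ≈ 4.262/0.8513 ≈ 5.006 μg/mL.
One interval later, Cmin,ss = Cmax,ss·e^(−kτ) ≈ 5.006 × 0.1487 ≈ 0.744 μg/mL.
Trough 0.7 μg/mL vs MEC 1 μg/mL: subtherapeutic.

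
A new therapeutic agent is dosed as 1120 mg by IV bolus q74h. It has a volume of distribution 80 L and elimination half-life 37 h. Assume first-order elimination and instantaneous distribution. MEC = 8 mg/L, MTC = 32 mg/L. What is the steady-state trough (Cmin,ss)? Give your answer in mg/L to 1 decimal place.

τ = 74 h = 2 half-lives, so f = (1/2)^2 = 0.25.
Accumulation ratio R = 1/(1 − f) = 1/0.75 = 4/3.
Single-dose peak C₀ = D/Vd = 1120/80 = 14 mg/L.
Steady-state peak Cmax,ss = C₀·R = 14 × 4/3 ≈ 18.667 mg/L.
Steady-state trough Cmin,ss = Cmax,ss·f ≈ 18.667 × 0.25 ≈ 4.667 mg/L.
Trough 4.7 mg/L vs MEC 8 mg/L: subtherapeutic.

4.7 mg/L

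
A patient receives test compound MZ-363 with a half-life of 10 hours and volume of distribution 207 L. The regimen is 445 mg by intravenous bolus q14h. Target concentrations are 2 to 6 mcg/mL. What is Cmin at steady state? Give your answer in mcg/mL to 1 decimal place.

Over one 14-h interval, 14/10 ≈ 1.4 half-lives elapse, leaving f ≈ 0.3789 of each dose.
Each bolus raises the concentration by D/Vd = 445/207 ≈ 2.150 mcg/mL.
Steady-state trough Cmin,ss = C₀·f/(1−f) ≈ 2.150 × 0.3789/0.6211 ≈ 1.312 mcg/mL.
Trough 1.3 mcg/mL vs MEC 2 mcg/mL: subtherapeutic.

1.3 mcg/mL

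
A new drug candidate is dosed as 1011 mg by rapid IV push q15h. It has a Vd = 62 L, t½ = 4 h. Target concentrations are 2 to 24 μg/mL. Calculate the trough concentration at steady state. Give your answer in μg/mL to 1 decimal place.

Over one 15-h interval, 15/4 ≈ 3.75 half-lives elapse, leaving f ≈ 0.0743 of each dose.
Each bolus raises the concentration by D/Vd = 1011/62 ≈ 16.306 μg/mL.
Steady-state trough Cmin,ss = C₀·f/(1−f) ≈ 16.306 × 0.0743/0.9257 ≈ 1.309 μg/mL.
Trough 1.3 μg/mL vs MEC 2 μg/mL: subtherapeutic.

1.3 μg/mL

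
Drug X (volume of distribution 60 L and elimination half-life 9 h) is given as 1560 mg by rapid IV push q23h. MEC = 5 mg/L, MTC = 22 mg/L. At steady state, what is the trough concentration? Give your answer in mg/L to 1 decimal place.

5.3 mg/L

τ/t½ = 23/9 ≈ 2.5556, so fraction remaining f = (1/2)^(23/9) ≈ 0.1701.
Each bolus raises the concentration by D/Vd = 1560/60 ≈ 26.000 mg/L.
Steady-state trough Cmin,ss = C₀·f/(1−f) ≈ 26.000 × 0.1701/0.8299 ≈ 5.329 mg/L.
Trough 5.3 mg/L vs MEC 5 mg/L: adequate.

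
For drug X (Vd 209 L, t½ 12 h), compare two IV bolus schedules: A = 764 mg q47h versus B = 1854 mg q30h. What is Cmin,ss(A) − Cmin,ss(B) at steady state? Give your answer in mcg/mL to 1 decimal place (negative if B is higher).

Regimen A: f = (1/2)^(47/12) ≈ 0.0662; Cmin,ss = (764/209)·f/(1−f) ≈ 0.259 mcg/mL.
Regimen B: f = (1/2)^(30/12) ≈ 0.1768; Cmin,ss = (1854/209)·f/(1−f) ≈ 1.905 mcg/mL.
Difference ≈ 0.259 − 1.905 ≈ -1.646 mcg/mL.

-1.6 mcg/mL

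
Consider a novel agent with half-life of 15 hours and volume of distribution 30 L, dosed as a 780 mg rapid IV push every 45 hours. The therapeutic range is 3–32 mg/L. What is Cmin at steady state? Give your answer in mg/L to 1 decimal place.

τ = 45 h = 3 half-lives, so f = (1/2)^3 = 0.125.
Accumulation ratio R = 1/(1 − f) = 1/0.875 = 8/7.
Single-dose peak C₀ = D/Vd = 780/30 = 26 mg/L.
Steady-state peak Cmax,ss = C₀·R = 26 × 8/7 ≈ 29.714 mg/L.
Steady-state trough Cmin,ss = Cmax,ss·f ≈ 29.714 × 0.125 ≈ 3.714 mg/L.
Trough 3.7 mg/L vs MEC 3 mg/L: adequate.

3.7 mg/L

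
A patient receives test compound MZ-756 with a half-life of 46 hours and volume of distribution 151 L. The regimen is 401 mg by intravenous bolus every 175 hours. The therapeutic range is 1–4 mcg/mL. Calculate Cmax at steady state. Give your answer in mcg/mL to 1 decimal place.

2.9 mcg/mL

τ/t½ = 175/46 ≈ 3.8043, so fraction remaining f = (1/2)^(175/46) ≈ 0.0716.
Accumulation ratio R = 1/(1 − f) ≈ 1/0.9284 ≈ 1.0771.
Each bolus raises the concentration by D/Vd = 401/151 ≈ 2.656 mcg/mL.
Cmax,ss = C₀/(1 − f) ≈ 2.656/0.9284 ≈ 2.861 mcg/mL.
Peak 2.9 mcg/mL vs MTC 4 mcg/mL: below toxic threshold.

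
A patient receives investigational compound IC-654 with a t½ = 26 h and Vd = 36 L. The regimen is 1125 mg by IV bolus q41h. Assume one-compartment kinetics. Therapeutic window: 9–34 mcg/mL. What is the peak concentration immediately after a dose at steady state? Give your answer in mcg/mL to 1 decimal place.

47.0 mcg/mL

τ/t½ = 41/26 ≈ 1.5769, so fraction remaining f = (1/2)^(41/26) ≈ 0.3352.
Accumulation ratio R = 1/(1 − f) ≈ 1/0.6648 ≈ 1.5042.
Single-dose peak C₀ = D/Vd = 1125/36 ≈ 31.250 mcg/mL.
Steady-state peak Cmax,ss = C₀·R ≈ 31.250 × 1.5042 ≈ 47.006 mcg/mL.
Peak 47.0 mcg/mL vs MTC 34 mcg/mL: exceeds toxic threshold.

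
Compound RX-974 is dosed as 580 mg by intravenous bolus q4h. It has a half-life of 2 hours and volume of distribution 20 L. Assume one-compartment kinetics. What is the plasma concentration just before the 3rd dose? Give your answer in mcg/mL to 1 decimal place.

9.1 mcg/mL

f = (1/2)^(τ/t½) = (1/2)^(4/2) ≈ 0.2500.
C₀ = D/Vd = 580/20 ≈ 29.000 mcg/mL.
Before the 3rd dose, 2 doses have been given. Superposition: Cmin = C₀·(f + f²).
≈ 29.000 × (0.2500 + 0.0625) ≈ 29.000 × 0.3125 ≈ 9.062 mcg/mL.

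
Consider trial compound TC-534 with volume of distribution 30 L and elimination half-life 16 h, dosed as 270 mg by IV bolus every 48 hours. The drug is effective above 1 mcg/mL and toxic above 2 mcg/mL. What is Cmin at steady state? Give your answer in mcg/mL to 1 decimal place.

1.3 mcg/mL

The dosing interval is 3 half-lives, so f = 2^(−3) = 0.125.
Accumulation ratio R = 1/(1 − f) = 1/0.875 = 8/7.
Single-dose peak C₀ = D/Vd = 270/30 = 9 mcg/mL.
Steady-state peak Cmax,ss = C₀·R = 9 × 8/7 ≈ 10.286 mcg/mL.
Steady-state trough Cmin,ss = Cmax,ss·f ≈ 10.286 × 0.125 ≈ 1.286 mcg/mL.
Trough 1.3 mcg/mL vs MEC 1 mcg/mL: adequate.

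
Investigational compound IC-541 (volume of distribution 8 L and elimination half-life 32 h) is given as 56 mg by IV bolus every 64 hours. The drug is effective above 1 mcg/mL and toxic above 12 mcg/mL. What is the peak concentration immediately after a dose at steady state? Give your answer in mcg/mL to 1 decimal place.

9.3 mcg/mL

The dosing interval is 2 half-lives, so f = 2^(−2) = 0.25.
At steady state, R = 1/(1 − 0.25) = 4/3.
Single-dose peak C₀ = D/Vd = 56/8 = 7 mcg/mL.
Steady-state peak Cmax,ss = C₀·R = 7 × 4/3 ≈ 9.333 mcg/mL.
Peak 9.3 mcg/mL vs MTC 12 mcg/mL: below toxic threshold.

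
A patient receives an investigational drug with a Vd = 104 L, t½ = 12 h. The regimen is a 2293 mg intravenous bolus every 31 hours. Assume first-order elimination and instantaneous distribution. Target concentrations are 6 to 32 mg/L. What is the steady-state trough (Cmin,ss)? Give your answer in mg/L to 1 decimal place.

4.4 mg/L

τ/t½ = 31/12 ≈ 2.5833, so fraction remaining f = (1/2)^(31/12) ≈ 0.1669.
Each bolus raises the concentration by D/Vd = 2293/104 ≈ 22.048 mg/L.
Steady-state trough Cmin,ss = C₀·f/(1−f) ≈ 22.048 × 0.1669/0.8331 ≈ 4.417 mg/L.
Trough 4.4 mg/L vs MEC 6 mg/L: subtherapeutic.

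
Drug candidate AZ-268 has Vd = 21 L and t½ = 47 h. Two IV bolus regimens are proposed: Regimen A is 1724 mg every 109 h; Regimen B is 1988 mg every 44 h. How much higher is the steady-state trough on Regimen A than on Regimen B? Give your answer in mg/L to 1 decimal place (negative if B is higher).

Regimen A: f = (1/2)^(109/47) ≈ 0.2004; Cmin,ss = (1724/21)·f/(1−f) ≈ 20.575 mg/L.
Regimen B: f = (1/2)^(44/47) ≈ 0.5226; Cmin,ss = (1988/21)·f/(1−f) ≈ 103.630 mg/L.
Difference ≈ 20.575 − 103.630 ≈ -83.055 mg/L.

-83.1 mg/L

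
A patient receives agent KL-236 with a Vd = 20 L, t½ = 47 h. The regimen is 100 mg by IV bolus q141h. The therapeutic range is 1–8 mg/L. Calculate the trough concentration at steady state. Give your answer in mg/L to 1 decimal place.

0.7 mg/L

The dosing interval is 3 half-lives, so f = 2^(−3) = 0.125.
At steady state, R = 1/(1 − 0.125) = 8/7.
Single-dose peak C₀ = D/Vd = 100/20 = 5 mg/L.
Steady-state peak Cmax,ss = C₀·R = 5 × 8/7 ≈ 5.714 mg/L.
Steady-state trough Cmin,ss = Cmax,ss·f ≈ 5.714 × 0.125 ≈ 0.714 mg/L.
Trough 0.7 mg/L vs MEC 1 mg/L: subtherapeutic.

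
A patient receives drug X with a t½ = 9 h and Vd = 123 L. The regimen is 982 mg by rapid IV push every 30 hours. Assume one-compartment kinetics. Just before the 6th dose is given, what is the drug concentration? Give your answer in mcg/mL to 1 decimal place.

f = (1/2)^(τ/t½) = (1/2)^(30/9) ≈ 0.0992.
C₀ = D/Vd = 982/123 ≈ 7.984 mcg/mL.
Before the 6th dose, 5 doses have been given. Superposition: Cmin = C₀·(f + f² + … + f^5).
≈ 7.984 × (0.0992 + 0.0098 + 0.0010 + 0.0001 + 0.0000) ≈ 7.984 × 0.1101 ≈ 0.879 mcg/mL.

0.9 mcg/mL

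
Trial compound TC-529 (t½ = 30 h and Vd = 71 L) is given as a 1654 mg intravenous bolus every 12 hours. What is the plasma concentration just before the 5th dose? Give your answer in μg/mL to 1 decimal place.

f = (1/2)^(τ/t½) = (1/2)^(12/30) ≈ 0.7579.
C₀ = D/Vd = 1654/71 ≈ 23.296 μg/mL.
Before the 5th dose, 4 doses have been given. Superposition: Cmin = C₀·(f + f² + … + f^4).
≈ 23.296 × (0.7579 + 0.5744 + 0.4353 + 0.3299) ≈ 23.296 × 2.0975 ≈ 48.863 μg/mL.

48.9 μg/mL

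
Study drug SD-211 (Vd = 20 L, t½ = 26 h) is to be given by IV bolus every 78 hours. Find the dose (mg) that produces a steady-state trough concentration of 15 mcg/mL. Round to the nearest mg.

2100 mg

τ/t½ = 78/26 ≈ 3, so f = (1/2)^(78/26) ≈ 0.125000.
Cmin,ss = (D/Vd)·f/(1−f), so D = Cmin,ss·Vd·(1−f)/f.
D = 15 × 20 × (1−f)/f ≈ 15 × 20 × 7.00000 ≈ 2100.00 mg.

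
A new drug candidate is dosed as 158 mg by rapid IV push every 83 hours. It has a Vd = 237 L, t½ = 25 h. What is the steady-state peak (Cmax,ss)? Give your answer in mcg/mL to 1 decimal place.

k = ln2/t½ = ln2/25 ≈ 0.027726 h⁻¹; fraction remaining f = e^(−kτ) = e^(−0.027726×83) ≈ 0.1001.
Accumulation ratio R = 1/(1 − f) ≈ 1/0.8999 ≈ 1.1112.
Single-dose peak C₀ = D/Vd = 158/237 ≈ 0.667 mcg/mL.
Steady-state peak Cmax,ss = C₀·R ≈ 0.667 × 1.1112 ≈ 0.741 mcg/mL.

0.7 mcg/mL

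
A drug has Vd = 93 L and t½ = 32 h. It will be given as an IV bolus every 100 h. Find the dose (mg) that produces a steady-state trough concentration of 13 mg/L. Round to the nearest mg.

τ/t½ = 100/32 ≈ 3.125, so f = (1/2)^(100/32) ≈ 0.114626.
Cmin,ss = (D/Vd)·f/(1−f), so D = Cmin,ss·Vd·(1−f)/f.
D = 13 × 93 × (1−f)/f ≈ 13 × 93 × 7.72402 ≈ 9338.34 mg.

9338 mg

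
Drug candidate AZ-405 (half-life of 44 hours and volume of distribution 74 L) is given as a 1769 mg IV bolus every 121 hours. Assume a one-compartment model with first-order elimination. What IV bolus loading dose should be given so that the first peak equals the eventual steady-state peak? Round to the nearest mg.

2078 mg

f = (1/2)^(121/44) ≈ 0.148651; accumulation ratio R = 1/(1−f) ≈ 1.17461.
Loading dose to hit Cmax,ss on first dose: D_load = D_maint·R ≈ 1769 × 1.17461 ≈ 2077.89 mg.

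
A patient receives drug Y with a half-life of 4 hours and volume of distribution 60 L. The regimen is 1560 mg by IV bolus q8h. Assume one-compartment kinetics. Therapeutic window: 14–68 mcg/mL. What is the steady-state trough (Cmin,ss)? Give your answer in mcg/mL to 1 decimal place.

8.7 mcg/mL

τ = 8 h = 2 half-lives, so f = (1/2)^2 = 0.25.
At steady state, R = 1/(1 − 0.25) = 4/3.
Single-dose peak C₀ = D/Vd = 1560/60 = 26 mcg/mL.
Steady-state peak Cmax,ss = C₀·R = 26 × 4/3 ≈ 34.667 mcg/mL.
Steady-state trough Cmin,ss = Cmax,ss·f ≈ 34.667 × 0.25 ≈ 8.667 mcg/mL.
Trough 8.7 mcg/mL vs MEC 14 mcg/mL: subtherapeutic.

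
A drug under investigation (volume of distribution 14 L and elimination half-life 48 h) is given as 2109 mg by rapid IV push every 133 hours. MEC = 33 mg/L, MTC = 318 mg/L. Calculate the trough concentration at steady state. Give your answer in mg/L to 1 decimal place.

τ/t½ = 133/48 ≈ 2.7708, so fraction remaining f = (1/2)^(133/48) ≈ 0.1465.
Each bolus raises the concentration by D/Vd = 2109/14 ≈ 150.643 mg/L.
Steady-state trough Cmin,ss = C₀·f/(1−f) ≈ 150.643 × 0.1465/0.8535 ≈ 25.857 mg/L.
Trough 25.9 mg/L vs MEC 33 mg/L: subtherapeutic.

25.9 mg/L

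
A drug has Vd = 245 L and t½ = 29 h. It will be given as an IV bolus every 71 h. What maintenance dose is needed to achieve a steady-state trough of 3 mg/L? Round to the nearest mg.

3276 mg

τ/t½ = 71/29 ≈ 2.4483, so f = (1/2)^(71/29) ≈ 0.183230.
Cmin,ss = (D/Vd)·f/(1−f), so D = Cmin,ss·Vd·(1−f)/f.
D = 3 × 245 × (1−f)/f ≈ 3 × 245 × 4.45762 ≈ 3276.35 mg.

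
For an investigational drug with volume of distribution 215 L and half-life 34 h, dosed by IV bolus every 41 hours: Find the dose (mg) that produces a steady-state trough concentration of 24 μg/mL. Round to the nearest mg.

τ/t½ = 41/34 ≈ 1.2059, so f = (1/2)^(41/34) ≈ 0.433504.
Cmin,ss = (D/Vd)·f/(1−f), so D = Cmin,ss·Vd·(1−f)/f.
D = 24 × 215 × (1−f)/f ≈ 24 × 215 × 1.30678 ≈ 6742.98 mg.

6743 mg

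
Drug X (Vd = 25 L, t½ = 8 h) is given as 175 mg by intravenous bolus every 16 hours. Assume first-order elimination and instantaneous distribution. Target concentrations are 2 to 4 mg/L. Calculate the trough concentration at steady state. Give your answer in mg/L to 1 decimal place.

The dosing interval is 2 half-lives, so f = 2^(−2) = 0.25.
Accumulation ratio R = 1/(1 − f) = 1/0.75 = 4/3.
Single-dose peak C₀ = D/Vd = 175/25 = 7 mg/L.
Steady-state peak Cmax,ss = C₀·R = 7 × 4/3 ≈ 9.333 mg/L.
Steady-state trough Cmin,ss = Cmax,ss·f ≈ 9.333 × 0.25 ≈ 2.333 mg/L.
Trough 2.3 mg/L vs MEC 2 mg/L: adequate.

2.3 mg/L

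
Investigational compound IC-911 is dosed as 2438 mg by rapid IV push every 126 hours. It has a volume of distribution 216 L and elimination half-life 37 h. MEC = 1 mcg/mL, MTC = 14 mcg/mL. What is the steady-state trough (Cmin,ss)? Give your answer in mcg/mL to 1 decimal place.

1.2 mcg/mL

k = ln2/t½ = ln2/37 ≈ 0.018734 h⁻¹; fraction remaining f = e^(−kτ) = e^(−0.018734×126) ≈ 0.0944.
At steady state, accumulation factor R = 1/(1 − e^(−kτ)) ≈ 1.1042.
Single-dose peak C₀ = D/Vd = 2438/216 ≈ 11.287 mcg/mL.
Cmax,ss = C₀/(1 − f) ≈ 11.287/0.9056 ≈ 12.464 mcg/mL.
One interval later, Cmin,ss = Cmax,ss·e^(−kτ) ≈ 12.464 × 0.0944 ≈ 1.177 mcg/mL.
Trough 1.2 mcg/mL vs MEC 1 mcg/mL: adequate.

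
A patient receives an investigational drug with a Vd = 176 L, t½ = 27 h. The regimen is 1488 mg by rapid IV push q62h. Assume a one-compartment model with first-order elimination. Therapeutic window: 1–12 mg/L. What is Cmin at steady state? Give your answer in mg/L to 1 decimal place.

2.2 mg/L

Over one 62-h interval, 62/27 ≈ 2.2963 half-lives elapse, leaving f ≈ 0.2036 of each dose.
Accumulation ratio R = 1/(1 − f) ≈ 1/0.7964 ≈ 1.2557.
Each bolus raises the concentration by D/Vd = 1488/176 ≈ 8.455 mg/L.
Steady-state peak Cmax,ss = C₀·R ≈ 8.455 × 1.2557 ≈ 10.617 mg/L.
Steady-state trough Cmin,ss = Cmax,ss·f ≈ 10.617 × 0.2036 ≈ 2.162 mg/L.
Trough 2.2 mg/L vs MEC 1 mg/L: adequate.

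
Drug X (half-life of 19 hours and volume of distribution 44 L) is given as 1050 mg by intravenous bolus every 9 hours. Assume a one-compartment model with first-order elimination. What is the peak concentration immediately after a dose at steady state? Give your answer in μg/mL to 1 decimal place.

85.3 μg/mL

Over one 9-h interval, 9/19 ≈ 0.47368 half-lives elapse, leaving f ≈ 0.7201 of each dose.
At steady state, accumulation factor R = 1/(1 − e^(−kτ)) ≈ 3.5727.
Single-dose peak C₀ = D/Vd = 1050/44 ≈ 23.864 μg/mL.
Steady-state peak Cmax,ss = C₀·R ≈ 23.864 × 3.5727 ≈ 85.259 μg/mL.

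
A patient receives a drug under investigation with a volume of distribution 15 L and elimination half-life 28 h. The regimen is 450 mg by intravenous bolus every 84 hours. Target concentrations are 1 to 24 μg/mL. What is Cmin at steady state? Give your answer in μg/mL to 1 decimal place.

4.3 μg/mL

The dosing interval is 3 half-lives, so f = 2^(−3) = 0.125.
At steady state, R = 1/(1 − 0.125) = 8/7.
Single-dose peak C₀ = D/Vd = 450/15 = 30 μg/mL.
Steady-state peak Cmax,ss = C₀·R = 30 × 8/7 ≈ 34.286 μg/mL.
Steady-state trough Cmin,ss = Cmax,ss·f ≈ 34.286 × 0.125 ≈ 4.286 μg/mL.
Trough 4.3 μg/mL vs MEC 1 μg/mL: adequate.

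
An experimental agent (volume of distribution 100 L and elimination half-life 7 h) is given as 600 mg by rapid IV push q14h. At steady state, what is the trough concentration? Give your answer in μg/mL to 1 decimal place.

2.0 μg/mL

The dosing interval is 2 half-lives, so f = 2^(−2) = 0.25.
At steady state, R = 1/(1 − 0.25) = 4/3.
Single-dose peak C₀ = D/Vd = 600/100 = 6 μg/mL.
Steady-state peak Cmax,ss = C₀·R = 6 × 4/3 ≈ 8.000 μg/mL.
Steady-state trough Cmin,ss = Cmax,ss·f ≈ 8.000 × 0.25 ≈ 2.000 μg/mL.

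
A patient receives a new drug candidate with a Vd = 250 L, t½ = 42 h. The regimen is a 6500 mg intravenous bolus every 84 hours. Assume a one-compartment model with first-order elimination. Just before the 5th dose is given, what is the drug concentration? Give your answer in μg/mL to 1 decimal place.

f = (1/2)^(τ/t½) = (1/2)^(84/42) ≈ 0.2500.
C₀ = D/Vd = 6500/250 ≈ 26.000 μg/mL.
Before the 5th dose, 4 doses have been given. Superposition: Cmin = C₀·(f + f² + … + f^4).
≈ 26.000 × (0.2500 + 0.0625 + 0.0156 + 0.0039) ≈ 26.000 × 0.3320 ≈ 8.632 μg/mL.

8.6 μg/mL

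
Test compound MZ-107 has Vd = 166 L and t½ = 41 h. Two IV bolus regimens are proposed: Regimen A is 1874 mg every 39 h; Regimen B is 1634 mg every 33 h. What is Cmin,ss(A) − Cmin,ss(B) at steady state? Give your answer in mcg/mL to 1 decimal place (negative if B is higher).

Regimen A: f = (1/2)^(39/41) ≈ 0.5172; Cmin,ss = (1874/166)·f/(1−f) ≈ 12.094 mcg/mL.
Regimen B: f = (1/2)^(33/41) ≈ 0.5724; Cmin,ss = (1634/166)·f/(1−f) ≈ 13.177 mcg/mL.
Difference ≈ 12.094 − 13.177 ≈ -1.083 mcg/mL.

-1.1 mcg/mL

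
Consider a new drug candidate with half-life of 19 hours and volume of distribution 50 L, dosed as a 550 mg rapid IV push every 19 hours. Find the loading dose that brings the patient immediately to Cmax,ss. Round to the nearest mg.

f = (1/2)^(19/19) ≈ 0.500000; accumulation ratio R = 1/(1−f) ≈ 2.00000.
Loading dose to hit Cmax,ss on first dose: D_load = D_maint·R ≈ 550 × 2.00000 ≈ 1100.00 mg.

1100 mg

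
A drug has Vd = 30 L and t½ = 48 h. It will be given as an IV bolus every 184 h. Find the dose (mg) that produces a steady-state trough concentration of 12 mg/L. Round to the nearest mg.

τ/t½ = 184/48 ≈ 3.8333, so f = (1/2)^(184/48) ≈ 0.070154.
Cmin,ss = (D/Vd)·f/(1−f), so D = Cmin,ss·Vd·(1−f)/f.
D = 12 × 30 × (1−f)/f ≈ 12 × 30 × 13.25435 ≈ 4771.57 mg.

4772 mg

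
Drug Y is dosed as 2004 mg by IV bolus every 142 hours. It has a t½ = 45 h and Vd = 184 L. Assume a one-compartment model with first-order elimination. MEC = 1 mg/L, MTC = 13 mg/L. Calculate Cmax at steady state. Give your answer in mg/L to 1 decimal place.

k = ln2/t½ = ln2/45 ≈ 0.015403 h⁻¹; fraction remaining f = e^(−kτ) = e^(−0.015403×142) ≈ 0.1122.
At steady state, accumulation factor R = 1/(1 − e^(−kτ)) ≈ 1.1264.
Each bolus raises the concentration by D/Vd = 2004/184 ≈ 10.891 mg/L.
Cmax,ss = C₀/(1 − f) ≈ 10.891/0.8878 ≈ 12.267 mg/L.
Peak 12.3 mg/L vs MTC 13 mg/L: below toxic threshold.

12.3 mg/L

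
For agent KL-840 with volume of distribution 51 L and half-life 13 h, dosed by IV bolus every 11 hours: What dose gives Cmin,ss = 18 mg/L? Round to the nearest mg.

τ/t½ = 11/13 ≈ 0.84615, so f = (1/2)^(11/13) ≈ 0.556266.
Cmin,ss = (D/Vd)·f/(1−f), so D = Cmin,ss·Vd·(1−f)/f.
D = 18 × 51 × (1−f)/f ≈ 18 × 51 × 0.79770 ≈ 732.29 mg.

732 mg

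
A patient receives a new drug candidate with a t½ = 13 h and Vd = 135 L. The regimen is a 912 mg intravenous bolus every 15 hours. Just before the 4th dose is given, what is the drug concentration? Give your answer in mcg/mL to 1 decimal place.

f = (1/2)^(τ/t½) = (1/2)^(15/13) ≈ 0.4494.
C₀ = D/Vd = 912/135 ≈ 6.756 mcg/mL.
Before the 4th dose, 3 doses have been given. Superposition: Cmin = C₀·(f + f² + … + f^3).
≈ 6.756 × (0.4494 + 0.2020 + 0.0908) ≈ 6.756 × 0.7422 ≈ 5.014 mcg/mL.

5.0 mcg/mL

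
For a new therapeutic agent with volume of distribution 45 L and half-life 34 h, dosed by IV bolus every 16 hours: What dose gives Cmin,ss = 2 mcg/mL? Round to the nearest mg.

τ/t½ = 16/34 ≈ 0.47059, so f = (1/2)^(16/34) ≈ 0.721670.
Cmin,ss = (D/Vd)·f/(1−f), so D = Cmin,ss·Vd·(1−f)/f.
D = 2 × 45 × (1−f)/f ≈ 2 × 45 × 0.38567 ≈ 34.71 mg.

35 mg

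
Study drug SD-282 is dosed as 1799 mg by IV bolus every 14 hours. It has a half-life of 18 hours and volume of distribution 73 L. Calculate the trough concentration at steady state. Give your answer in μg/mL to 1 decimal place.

k = ln2/t½ = ln2/18 ≈ 0.038508 h⁻¹; fraction remaining f = e^(−kτ) = e^(−0.038508×14) ≈ 0.5833.
Single-dose peak C₀ = D/Vd = 1799/73 ≈ 24.644 μg/mL.
Steady-state trough Cmin,ss = C₀·f/(1−f) ≈ 24.644 × 0.5833/0.4167 ≈ 34.497 μg/mL.

34.5 μg/mL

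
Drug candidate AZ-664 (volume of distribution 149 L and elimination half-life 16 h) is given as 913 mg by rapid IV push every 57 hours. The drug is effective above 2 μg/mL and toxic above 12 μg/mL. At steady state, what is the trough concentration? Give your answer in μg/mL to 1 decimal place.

0.6 μg/mL

Over one 57-h interval, 57/16 ≈ 3.5625 half-lives elapse, leaving f ≈ 0.0846 of each dose.
Each bolus raises the concentration by D/Vd = 913/149 ≈ 6.128 μg/mL.
Steady-state trough Cmin,ss = C₀·f/(1−f) ≈ 6.128 × 0.0846/0.9154 ≈ 0.566 μg/mL.
Trough 0.6 μg/mL vs MEC 2 μg/mL: subtherapeutic.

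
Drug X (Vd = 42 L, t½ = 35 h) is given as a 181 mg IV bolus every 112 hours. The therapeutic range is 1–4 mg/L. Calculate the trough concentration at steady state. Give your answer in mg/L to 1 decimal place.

τ/t½ = 112/35 ≈ 3.2, so fraction remaining f = (1/2)^(112/35) ≈ 0.1088.
At steady state, accumulation factor R = 1/(1 − e^(−kτ)) ≈ 1.1221.
Each bolus raises the concentration by D/Vd = 181/42 ≈ 4.310 mg/L.
Cmax,ss = C₀/(1 − f) ≈ 4.310/0.8912 ≈ 4.836 mg/L.
Steady-state trough Cmin,ss = Cmax,ss·f ≈ 4.836 × 0.1088 ≈ 0.526 mg/L.
Trough 0.5 mg/L vs MEC 1 mg/L: subtherapeutic.

0.5 mg/L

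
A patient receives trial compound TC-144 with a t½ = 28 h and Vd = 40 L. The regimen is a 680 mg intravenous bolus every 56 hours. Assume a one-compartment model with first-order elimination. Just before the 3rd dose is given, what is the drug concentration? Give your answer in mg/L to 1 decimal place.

5.3 mg/L

f = (1/2)^(τ/t½) = (1/2)^(56/28) ≈ 0.2500.
C₀ = D/Vd = 680/40 ≈ 17.000 mg/L.
Before the 3rd dose, 2 doses have been given. Superposition: Cmin = C₀·(f + f²).
≈ 17.000 × (0.2500 + 0.0625) ≈ 17.000 × 0.3125 ≈ 5.312 mg/L.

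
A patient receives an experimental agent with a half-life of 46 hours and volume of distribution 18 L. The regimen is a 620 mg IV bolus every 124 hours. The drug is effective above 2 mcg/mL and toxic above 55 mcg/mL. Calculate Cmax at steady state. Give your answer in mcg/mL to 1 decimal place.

40.7 mcg/mL

Over one 124-h interval, 124/46 ≈ 2.6957 half-lives elapse, leaving f ≈ 0.1544 of each dose.
Accumulation ratio R = 1/(1 − f) ≈ 1/0.8456 ≈ 1.1826.
Each bolus raises the concentration by D/Vd = 620/18 ≈ 34.444 mcg/mL.
Cmax,ss = C₀/(1 − f) ≈ 34.444/0.8456 ≈ 40.733 mcg/mL.
Peak 40.7 mcg/mL vs MTC 55 mcg/mL: below toxic threshold.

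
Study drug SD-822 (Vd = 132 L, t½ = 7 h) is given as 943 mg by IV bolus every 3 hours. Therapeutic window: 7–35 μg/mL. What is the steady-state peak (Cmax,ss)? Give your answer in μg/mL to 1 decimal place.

27.8 μg/mL

Over one 3-h interval, 3/7 ≈ 0.42857 half-lives elapse, leaving f ≈ 0.7430 of each dose.
Accumulation ratio R = 1/(1 − f) ≈ 1/0.2570 ≈ 3.8911.
Each bolus raises the concentration by D/Vd = 943/132 ≈ 7.144 μg/mL.
Steady-state peak Cmax,ss = C₀·R ≈ 7.144 × 3.8911 ≈ 27.798 μg/mL.
Peak 27.8 μg/mL vs MTC 35 μg/mL: below toxic threshold.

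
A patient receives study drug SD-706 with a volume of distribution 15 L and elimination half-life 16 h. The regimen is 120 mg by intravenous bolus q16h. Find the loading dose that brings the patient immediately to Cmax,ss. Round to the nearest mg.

f = (1/2)^(16/16) ≈ 0.500000; accumulation ratio R = 1/(1−f) ≈ 2.00000.
Loading dose to hit Cmax,ss on first dose: D_load = D_maint·R ≈ 120 × 2.00000 ≈ 240.00 mg.

240 mg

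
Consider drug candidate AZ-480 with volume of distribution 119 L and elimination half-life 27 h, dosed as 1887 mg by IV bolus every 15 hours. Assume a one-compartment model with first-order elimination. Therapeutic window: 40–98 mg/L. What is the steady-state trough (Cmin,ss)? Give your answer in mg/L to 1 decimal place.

33.8 mg/L

τ/t½ = 15/27 ≈ 0.55556, so fraction remaining f = (1/2)^(15/27) ≈ 0.6804.
Single-dose peak C₀ = D/Vd = 1887/119 ≈ 15.857 mg/L.
Steady-state trough Cmin,ss = C₀·f/(1−f) ≈ 15.857 × 0.6804/0.3196 ≈ 33.758 mg/L.
Trough 33.8 mg/L vs MEC 40 mg/L: subtherapeutic.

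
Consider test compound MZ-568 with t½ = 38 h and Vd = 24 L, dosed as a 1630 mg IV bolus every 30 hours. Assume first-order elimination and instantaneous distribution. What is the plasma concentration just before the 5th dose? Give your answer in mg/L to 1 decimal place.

f = (1/2)^(τ/t½) = (1/2)^(30/38) ≈ 0.5786.
C₀ = D/Vd = 1630/24 ≈ 67.917 mg/L.
Before the 5th dose, 4 doses have been given. Superposition: Cmin = C₀·(f + f² + … + f^4).
≈ 67.917 × (0.5786 + 0.3348 + 0.1937 + 0.1121) ≈ 67.917 × 1.2192 ≈ 82.804 mg/L.

82.8 mg/L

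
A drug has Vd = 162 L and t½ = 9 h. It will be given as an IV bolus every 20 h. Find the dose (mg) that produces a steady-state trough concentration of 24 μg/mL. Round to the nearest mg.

τ/t½ = 20/9 ≈ 2.2222, so f = (1/2)^(20/9) ≈ 0.214311.
Cmin,ss = (D/Vd)·f/(1−f), so D = Cmin,ss·Vd·(1−f)/f.
D = 24 × 162 × (1−f)/f ≈ 24 × 162 × 3.66612 ≈ 14253.87 mg.

14254 mg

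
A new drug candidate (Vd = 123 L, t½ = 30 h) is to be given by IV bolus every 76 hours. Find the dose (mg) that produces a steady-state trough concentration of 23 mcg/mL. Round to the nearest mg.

τ/t½ = 76/30 ≈ 2.5333, so f = (1/2)^(76/30) ≈ 0.172739.
Cmin,ss = (D/Vd)·f/(1−f), so D = Cmin,ss·Vd·(1−f)/f.
D = 23 × 123 × (1−f)/f ≈ 23 × 123 × 4.78908 ≈ 13548.31 mg.

13548 mg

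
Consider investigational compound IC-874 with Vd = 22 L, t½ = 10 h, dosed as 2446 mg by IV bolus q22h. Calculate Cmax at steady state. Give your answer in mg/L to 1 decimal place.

142.1 mg/L

k = ln2/t½ = ln2/10 ≈ 0.069315 h⁻¹; fraction remaining f = e^(−kτ) = e^(−0.069315×22) ≈ 0.2176.
At steady state, accumulation factor R = 1/(1 − e^(−kτ)) ≈ 1.2781.
Single-dose peak C₀ = D/Vd = 2446/22 ≈ 111.182 mg/L.
Steady-state peak Cmax,ss = C₀·R ≈ 111.182 × 1.2781 ≈ 142.102 mg/L.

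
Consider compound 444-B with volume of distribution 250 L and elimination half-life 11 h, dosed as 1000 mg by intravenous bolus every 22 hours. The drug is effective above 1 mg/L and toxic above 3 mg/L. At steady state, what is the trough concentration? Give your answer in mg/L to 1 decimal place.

The dosing interval is 2 half-lives, so f = 2^(−2) = 0.25.
Accumulation ratio R = 1/(1 − f) = 1/0.75 = 4/3.
Single-dose peak C₀ = D/Vd = 1000/250 = 4 mg/L.
Steady-state peak Cmax,ss = C₀·R = 4 × 4/3 ≈ 5.333 mg/L.
Steady-state trough Cmin,ss = Cmax,ss·f ≈ 5.333 × 0.25 ≈ 1.333 mg/L.
Trough 1.3 mg/L vs MEC 1 mg/L: adequate.

1.3 mg/L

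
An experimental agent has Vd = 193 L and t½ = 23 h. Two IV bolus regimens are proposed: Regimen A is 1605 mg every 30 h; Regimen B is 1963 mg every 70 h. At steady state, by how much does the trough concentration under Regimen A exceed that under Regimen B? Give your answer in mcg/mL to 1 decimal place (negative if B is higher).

4.3 mcg/mL

Regimen A: f = (1/2)^(30/23) ≈ 0.4049; Cmin,ss = (1605/193)·f/(1−f) ≈ 5.658 mcg/mL.
Regimen B: f = (1/2)^(70/23) ≈ 0.1213; Cmin,ss = (1963/193)·f/(1−f) ≈ 1.404 mcg/mL.
Difference ≈ 5.658 − 1.404 ≈ 4.254 mcg/mL.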